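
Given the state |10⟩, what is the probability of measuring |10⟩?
1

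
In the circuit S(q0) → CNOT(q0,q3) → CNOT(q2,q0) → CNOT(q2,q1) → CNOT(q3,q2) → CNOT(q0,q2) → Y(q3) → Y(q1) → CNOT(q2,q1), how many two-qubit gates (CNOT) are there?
6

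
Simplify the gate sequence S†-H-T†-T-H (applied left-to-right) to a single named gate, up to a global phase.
S†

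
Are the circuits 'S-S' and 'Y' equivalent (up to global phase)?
No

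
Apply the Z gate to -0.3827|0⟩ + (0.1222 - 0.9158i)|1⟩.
-0.3827|0⟩ + (-0.1222 + 0.9158i)|1⟩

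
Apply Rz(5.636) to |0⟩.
(-0.9481 - 0.318i)|0⟩

Rz(5.636) = [[e^(−iθ/2), 0], [0, e^(iθ/2)]] with e^(±iθ/2) = cos(θ/2) ± i·sin(θ/2); θ = 5.636, cos(θ/2) ≈ -0.948099, sin(θ/2) ≈ 0.317975.
With a = amp(|0⟩) = 1 and b = amp(|1⟩) = 0:
new amp(|0⟩) = (-0.948099 - 0.317975i)·a = (-0.9481 - 0.318i)
new amp(|1⟩) = (-0.948099 + 0.317975i)·b = 0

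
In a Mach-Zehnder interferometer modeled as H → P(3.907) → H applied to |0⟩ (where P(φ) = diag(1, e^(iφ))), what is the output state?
(0.1394 - 0.3464i)|0⟩ + (0.8606 + 0.3464i)|1⟩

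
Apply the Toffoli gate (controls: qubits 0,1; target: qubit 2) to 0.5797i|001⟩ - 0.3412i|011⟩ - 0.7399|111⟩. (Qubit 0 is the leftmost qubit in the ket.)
0.5797i|001⟩ - 0.3412i|011⟩ - 0.7399|110⟩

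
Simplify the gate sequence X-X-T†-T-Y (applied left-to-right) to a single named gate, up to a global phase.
Y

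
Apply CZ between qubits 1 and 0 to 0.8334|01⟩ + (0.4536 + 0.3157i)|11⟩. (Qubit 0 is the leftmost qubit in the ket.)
0.8334|01⟩ + (-0.4536 - 0.3157i)|11⟩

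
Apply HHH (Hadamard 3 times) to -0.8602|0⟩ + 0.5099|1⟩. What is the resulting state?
-0.2477|0⟩ - 0.9688|1⟩

H² = I, so H^3 = H: a single Hadamard. With (a, b) = (-0.8602, 0.5099), H gives ((a + b)/√2, (a − b)/√2) = (-0.2477, -0.9688).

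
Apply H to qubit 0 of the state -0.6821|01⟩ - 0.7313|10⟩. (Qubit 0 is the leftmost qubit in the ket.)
-0.5171|00⟩ - 0.4823|01⟩ + 0.5171|10⟩ - 0.4823|11⟩

H on qubit 0 mixes each pair of kets that differ only in qubit 0: amplitudes (a, b) of (|…0…⟩, |…1…⟩) become ((a + b)/√2, (a − b)/√2). Kets absent from the input have amplitude 0.
(|00⟩, |10⟩): (a, b) = (0, -0.7313) → (-0.5171, 0.5171)
(|01⟩, |11⟩): (a, b) = (-0.6821, 0) → (-0.4823, -0.4823)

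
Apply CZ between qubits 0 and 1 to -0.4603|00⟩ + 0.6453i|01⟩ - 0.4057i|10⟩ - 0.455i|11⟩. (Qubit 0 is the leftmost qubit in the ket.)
-0.4603|00⟩ + 0.6453i|01⟩ - 0.4057i|10⟩ + 0.455i|11⟩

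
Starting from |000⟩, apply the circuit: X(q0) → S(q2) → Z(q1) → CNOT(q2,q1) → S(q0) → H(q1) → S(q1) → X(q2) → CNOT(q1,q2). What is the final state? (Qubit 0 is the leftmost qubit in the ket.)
(1/√2)i|101⟩ - 1/√2|110⟩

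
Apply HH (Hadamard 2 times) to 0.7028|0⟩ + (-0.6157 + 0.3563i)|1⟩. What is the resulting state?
0.7028|0⟩ + (-0.6157 + 0.3563i)|1⟩

H² = I, so an even number of Hadamards cancels: H^2 = I and the state is unchanged.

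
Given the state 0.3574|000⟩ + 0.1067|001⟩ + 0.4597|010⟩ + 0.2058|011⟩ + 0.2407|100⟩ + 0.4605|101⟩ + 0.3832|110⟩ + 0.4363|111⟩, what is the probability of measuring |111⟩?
0.1904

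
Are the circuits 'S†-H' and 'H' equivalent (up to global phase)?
No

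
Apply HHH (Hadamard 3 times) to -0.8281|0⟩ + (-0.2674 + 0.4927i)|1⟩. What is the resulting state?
(-0.7746 + 0.3484i)|0⟩ + (-0.3965 - 0.3484i)|1⟩

H² = I, so H^3 = H: a single Hadamard. With (a, b) = (-0.8281, (-0.2674 + 0.4927i)), H gives ((a + b)/√2, (a − b)/√2) = ((-0.7746 + 0.3484i), (-0.3965 - 0.3484i)).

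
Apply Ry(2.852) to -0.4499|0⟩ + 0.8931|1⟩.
-0.9487|0⟩ - 0.3163|1⟩

Ry(2.852) = [[cos(θ/2), −sin(θ/2)], [sin(θ/2), cos(θ/2)]]; θ = 2.852, cos(θ/2) ≈ 0.144291, sin(θ/2) ≈ 0.989535.
With a = amp(|0⟩) = -0.4499 and b = amp(|1⟩) = 0.8931:
new amp(|0⟩) = (0.144291)·a + (-0.989535)·b = -0.9487
new amp(|1⟩) = (0.989535)·a + (0.144291)·b = -0.3163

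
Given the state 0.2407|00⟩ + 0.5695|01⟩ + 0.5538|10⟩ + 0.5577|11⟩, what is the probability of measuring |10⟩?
0.3067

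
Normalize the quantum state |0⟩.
|0⟩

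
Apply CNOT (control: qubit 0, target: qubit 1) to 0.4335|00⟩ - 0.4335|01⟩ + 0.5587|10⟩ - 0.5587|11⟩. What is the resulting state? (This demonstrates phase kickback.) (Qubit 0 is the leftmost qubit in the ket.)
0.4335|00⟩ - 0.4335|01⟩ - 0.5587|10⟩ + 0.5587|11⟩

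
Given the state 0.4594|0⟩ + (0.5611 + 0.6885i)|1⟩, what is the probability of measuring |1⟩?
0.7889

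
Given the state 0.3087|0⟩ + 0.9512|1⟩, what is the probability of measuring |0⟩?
0.0953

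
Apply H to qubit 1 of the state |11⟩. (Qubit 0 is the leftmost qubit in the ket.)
1/√2|10⟩ - 1/√2|11⟩

H on qubit 1 mixes each pair of kets that differ only in qubit 1: amplitudes (a, b) of (|…0…⟩, |…1…⟩) become ((a + b)/√2, (a − b)/√2). Kets absent from the input have amplitude 0.
(|10⟩, |11⟩): (a, b) = (0, 1) → (1/√2, -1/√2)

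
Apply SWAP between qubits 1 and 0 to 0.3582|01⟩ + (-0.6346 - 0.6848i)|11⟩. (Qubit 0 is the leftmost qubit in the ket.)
0.3582|10⟩ + (-0.6346 - 0.6848i)|11⟩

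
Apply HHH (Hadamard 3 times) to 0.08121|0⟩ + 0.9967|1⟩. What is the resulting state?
0.7622|0⟩ - 0.6473|1⟩

H² = I, so H^3 = H: a single Hadamard. With (a, b) = (0.08121, 0.9967), H gives ((a + b)/√2, (a − b)/√2) = (0.7622, -0.6473).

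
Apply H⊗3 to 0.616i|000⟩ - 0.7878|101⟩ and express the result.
(-0.2785 + 0.2178i)|000⟩ + (0.2785 + 0.2178i)|001⟩ + (-0.2785 + 0.2178i)|010⟩ + (0.2785 + 0.2178i)|011⟩ + (0.2785 + 0.2178i)|100⟩ + (-0.2785 + 0.2178i)|101⟩ + (0.2785 + 0.2178i)|110⟩ + (-0.2785 + 0.2178i)|111⟩

H⊗3 gives amp(|y⟩) = (1/2√2) Σ_x (−1)^(x·y) amp(|x⟩), where x·y is the number of positions in which both x and y have a 1.
|000⟩: (0.616i - 0.7878)/(2√2) = (-0.2785 + 0.2178i)
|001⟩: (0.616i + 0.7878)/(2√2) = (0.2785 + 0.2178i)
|010⟩: (0.616i - 0.7878)/(2√2) = (-0.2785 + 0.2178i)
|011⟩: (0.616i + 0.7878)/(2√2) = (0.2785 + 0.2178i)
|100⟩: (0.616i + 0.7878)/(2√2) = (0.2785 + 0.2178i)
|101⟩: (0.616i - 0.7878)/(2√2) = (-0.2785 + 0.2178i)
|110⟩: (0.616i + 0.7878)/(2√2) = (0.2785 + 0.2178i)
|111⟩: (0.616i - 0.7878)/(2√2) = (-0.2785 + 0.2178i)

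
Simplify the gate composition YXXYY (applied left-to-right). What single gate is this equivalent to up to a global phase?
Y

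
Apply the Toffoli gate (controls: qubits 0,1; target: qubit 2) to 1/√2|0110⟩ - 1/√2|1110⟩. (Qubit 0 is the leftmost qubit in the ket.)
1/√2|0110⟩ - 1/√2|1100⟩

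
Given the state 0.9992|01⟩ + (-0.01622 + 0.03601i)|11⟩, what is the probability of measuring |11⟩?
0.00156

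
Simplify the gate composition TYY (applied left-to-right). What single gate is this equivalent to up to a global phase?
T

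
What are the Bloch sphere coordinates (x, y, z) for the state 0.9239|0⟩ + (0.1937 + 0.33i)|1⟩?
(0.3579, 0.6098, 0.7072)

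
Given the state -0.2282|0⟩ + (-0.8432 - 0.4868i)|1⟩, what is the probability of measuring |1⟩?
0.948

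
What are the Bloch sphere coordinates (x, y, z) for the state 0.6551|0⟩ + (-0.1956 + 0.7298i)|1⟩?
(-0.2563, 0.9562, -0.1417)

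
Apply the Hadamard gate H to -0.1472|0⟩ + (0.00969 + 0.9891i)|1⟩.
(-0.09723 + 0.6994i)|0⟩ + (-0.1109 - 0.6994i)|1⟩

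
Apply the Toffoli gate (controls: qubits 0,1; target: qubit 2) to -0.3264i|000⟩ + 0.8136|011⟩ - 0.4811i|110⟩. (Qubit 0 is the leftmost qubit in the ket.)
-0.3264i|000⟩ + 0.8136|011⟩ - 0.4811i|111⟩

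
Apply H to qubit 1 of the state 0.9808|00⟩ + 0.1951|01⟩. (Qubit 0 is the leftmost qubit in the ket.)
0.8315|00⟩ + 0.5556|01⟩

H on qubit 1 mixes each pair of kets that differ only in qubit 1: amplitudes (a, b) of (|…0…⟩, |…1…⟩) become ((a + b)/√2, (a − b)/√2). Kets absent from the input have amplitude 0.
(|00⟩, |01⟩): (a, b) = (0.9808, 0.1951) → (0.8315, 0.5556)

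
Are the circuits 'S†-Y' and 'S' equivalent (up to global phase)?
No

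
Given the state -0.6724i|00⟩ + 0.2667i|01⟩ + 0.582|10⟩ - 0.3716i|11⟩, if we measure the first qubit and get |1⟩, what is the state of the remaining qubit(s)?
0.8428|0⟩ - 0.5381i|1⟩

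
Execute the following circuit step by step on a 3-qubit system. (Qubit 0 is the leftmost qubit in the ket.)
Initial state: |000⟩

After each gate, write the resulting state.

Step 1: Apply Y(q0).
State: i|100⟩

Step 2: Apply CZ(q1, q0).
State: i|100⟩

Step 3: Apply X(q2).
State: i|101⟩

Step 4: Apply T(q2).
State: (-1/√2 + (1/√2)i)|101⟩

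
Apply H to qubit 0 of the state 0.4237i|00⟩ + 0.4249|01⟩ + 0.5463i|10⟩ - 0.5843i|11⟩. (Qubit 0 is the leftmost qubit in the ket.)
0.6859i|00⟩ + (0.3004 - 0.4132i)|01⟩ - 0.08669i|10⟩ + (0.3004 + 0.4132i)|11⟩

H on qubit 0 mixes each pair of kets that differ only in qubit 0: amplitudes (a, b) of (|…0…⟩, |…1…⟩) become ((a + b)/√2, (a − b)/√2). Kets absent from the input have amplitude 0.
(|00⟩, |10⟩): (a, b) = (0.4237i, 0.5463i) → (0.6859i, -0.08669i)
(|01⟩, |11⟩): (a, b) = (0.4249, -0.5843i) → ((0.3004 - 0.4132i), (0.3004 + 0.4132i))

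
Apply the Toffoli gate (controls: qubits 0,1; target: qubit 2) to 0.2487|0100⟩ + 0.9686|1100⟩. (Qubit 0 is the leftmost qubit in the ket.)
0.2487|0100⟩ + 0.9686|1110⟩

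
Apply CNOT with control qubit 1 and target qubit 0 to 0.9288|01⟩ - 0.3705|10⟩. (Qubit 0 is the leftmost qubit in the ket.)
-0.3705|10⟩ + 0.9288|11⟩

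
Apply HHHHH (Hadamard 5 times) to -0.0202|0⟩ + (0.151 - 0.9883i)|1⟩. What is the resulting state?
(0.09249 - 0.6988i)|0⟩ + (-0.1211 + 0.6988i)|1⟩

H² = I, so H^5 = H: a single Hadamard. With (a, b) = (-0.0202, (0.151 - 0.9883i)), H gives ((a + b)/√2, (a − b)/√2) = ((0.09249 - 0.6988i), (-0.1211 + 0.6988i)).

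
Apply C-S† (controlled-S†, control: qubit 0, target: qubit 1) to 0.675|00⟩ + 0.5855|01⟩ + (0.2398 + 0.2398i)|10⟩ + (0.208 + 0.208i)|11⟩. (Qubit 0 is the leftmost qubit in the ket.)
0.675|00⟩ + 0.5855|01⟩ + (0.2398 + 0.2398i)|10⟩ + (0.208 - 0.208i)|11⟩

C-S† leaves the control-|0⟩ kets |00⟩, |01⟩ unchanged and applies S† to qubit 1 on the control-|1⟩ pair (|10⟩, |11⟩).
S† = [[1, 0], [0, -i]].
With a = amp(|10⟩) = (0.2398 + 0.2398i) and b = amp(|11⟩) = (0.208 + 0.208i):
new amp(|10⟩) = (1)·a = (0.2398 + 0.2398i)
new amp(|11⟩) = (-i)·b = (0.208 - 0.208i)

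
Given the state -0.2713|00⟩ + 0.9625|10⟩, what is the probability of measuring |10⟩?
0.9264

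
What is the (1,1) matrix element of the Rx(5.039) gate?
-0.8127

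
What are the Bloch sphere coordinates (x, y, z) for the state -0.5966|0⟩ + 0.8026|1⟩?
(-0.9577, 0, -0.2882)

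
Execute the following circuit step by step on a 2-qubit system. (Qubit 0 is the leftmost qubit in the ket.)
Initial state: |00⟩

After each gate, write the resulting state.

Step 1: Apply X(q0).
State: |10⟩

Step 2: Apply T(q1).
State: |10⟩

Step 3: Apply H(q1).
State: 1/√2|10⟩ + 1/√2|11⟩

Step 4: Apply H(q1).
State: |10⟩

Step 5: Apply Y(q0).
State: -i|00⟩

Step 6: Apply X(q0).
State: -i|10⟩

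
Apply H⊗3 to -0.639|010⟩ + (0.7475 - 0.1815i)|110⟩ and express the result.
(0.03836 - 0.06417i)|000⟩ + (0.03836 - 0.06417i)|001⟩ + (-0.03836 + 0.06417i)|010⟩ + (-0.03836 + 0.06417i)|011⟩ + (-0.4902 + 0.06417i)|100⟩ + (-0.4902 + 0.06417i)|101⟩ + (0.4902 - 0.06417i)|110⟩ + (0.4902 - 0.06417i)|111⟩

H⊗3 gives amp(|y⟩) = (1/2√2) Σ_x (−1)^(x·y) amp(|x⟩), where x·y is the number of positions in which both x and y have a 1.
|000⟩: (-0.639 + (0.7475 - 0.1815i))/(2√2) = (0.03836 - 0.06417i)
|001⟩: (-0.639 + (0.7475 - 0.1815i))/(2√2) = (0.03836 - 0.06417i)
|010⟩: (0.639 - (0.7475 - 0.1815i))/(2√2) = (-0.03836 + 0.06417i)
|011⟩: (0.639 - (0.7475 - 0.1815i))/(2√2) = (-0.03836 + 0.06417i)
|100⟩: (-0.639 - (0.7475 - 0.1815i))/(2√2) = (-0.4902 + 0.06417i)
|101⟩: (-0.639 - (0.7475 - 0.1815i))/(2√2) = (-0.4902 + 0.06417i)
|110⟩: (0.639 + (0.7475 - 0.1815i))/(2√2) = (0.4902 - 0.06417i)
|111⟩: (0.639 + (0.7475 - 0.1815i))/(2√2) = (0.4902 - 0.06417i)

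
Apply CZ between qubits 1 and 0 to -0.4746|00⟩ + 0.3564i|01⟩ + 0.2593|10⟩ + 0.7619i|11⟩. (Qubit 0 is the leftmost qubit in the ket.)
-0.4746|00⟩ + 0.3564i|01⟩ + 0.2593|10⟩ - 0.7619i|11⟩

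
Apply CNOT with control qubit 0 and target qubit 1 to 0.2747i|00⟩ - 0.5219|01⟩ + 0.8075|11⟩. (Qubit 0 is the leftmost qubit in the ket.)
0.2747i|00⟩ - 0.5219|01⟩ + 0.8075|10⟩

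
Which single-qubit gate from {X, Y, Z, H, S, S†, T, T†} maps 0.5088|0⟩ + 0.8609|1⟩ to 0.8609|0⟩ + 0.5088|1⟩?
X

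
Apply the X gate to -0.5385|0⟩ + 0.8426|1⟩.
0.8426|0⟩ - 0.5385|1⟩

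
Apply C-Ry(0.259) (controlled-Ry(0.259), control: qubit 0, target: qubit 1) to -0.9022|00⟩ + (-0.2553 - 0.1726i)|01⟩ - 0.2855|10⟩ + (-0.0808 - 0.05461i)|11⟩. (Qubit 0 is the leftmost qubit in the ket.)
-0.9022|00⟩ + (-0.2553 - 0.1726i)|01⟩ + (-0.2727 + 0.007052i)|10⟩ + (-0.117 - 0.05415i)|11⟩

C-Ry(0.259) leaves the control-|0⟩ kets |00⟩, |01⟩ unchanged and applies Ry(0.259) to qubit 1 on the control-|1⟩ pair (|10⟩, |11⟩).
Ry(0.259) = [[cos(θ/2), −sin(θ/2)], [sin(θ/2), cos(θ/2)]]; θ = 0.259, cos(θ/2) ≈ 0.991627, sin(θ/2) ≈ 0.129138.
With a = amp(|10⟩) = -0.2855 and b = amp(|11⟩) = (-0.0808 - 0.05461i):
new amp(|10⟩) = (0.991627)·a + (-0.129138)·b = (-0.2727 + 0.007052i)
new amp(|11⟩) = (0.129138)·a + (0.991627)·b = (-0.117 - 0.05415i)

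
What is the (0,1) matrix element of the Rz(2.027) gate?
0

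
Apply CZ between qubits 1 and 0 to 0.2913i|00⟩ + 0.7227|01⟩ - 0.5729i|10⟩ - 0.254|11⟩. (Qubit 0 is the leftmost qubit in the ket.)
0.2913i|00⟩ + 0.7227|01⟩ - 0.5729i|10⟩ + 0.254|11⟩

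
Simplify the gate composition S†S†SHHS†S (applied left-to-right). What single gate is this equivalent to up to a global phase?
S†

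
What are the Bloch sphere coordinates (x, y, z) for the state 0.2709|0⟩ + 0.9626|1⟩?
(0.5215, 0, -0.8532)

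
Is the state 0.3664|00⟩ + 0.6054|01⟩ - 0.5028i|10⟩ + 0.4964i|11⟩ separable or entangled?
Entangled

Writing the state as a|00⟩ + b|01⟩ + c|10⟩ + d|11⟩, it is a product state iff ad − bc = 0.
Here (a, b, c, d) = (0.3664, 0.6054, -0.5028i, 0.4964i): ad − bc = (0.3664)(0.4964i) − (0.6054)(-0.5028i) = 0.4863i ≠ 0, so the state is entangled.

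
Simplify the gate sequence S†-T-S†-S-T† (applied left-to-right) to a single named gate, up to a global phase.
S†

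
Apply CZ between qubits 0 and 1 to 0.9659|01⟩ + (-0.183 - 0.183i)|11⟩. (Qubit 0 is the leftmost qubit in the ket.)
0.9659|01⟩ + (0.183 + 0.183i)|11⟩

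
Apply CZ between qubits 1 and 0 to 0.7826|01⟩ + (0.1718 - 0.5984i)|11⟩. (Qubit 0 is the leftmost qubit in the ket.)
0.7826|01⟩ + (-0.1718 + 0.5984i)|11⟩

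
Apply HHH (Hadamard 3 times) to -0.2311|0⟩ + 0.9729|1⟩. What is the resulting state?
0.5245|0⟩ - 0.8514|1⟩

H² = I, so H^3 = H: a single Hadamard. With (a, b) = (-0.2311, 0.9729), H gives ((a + b)/√2, (a − b)/√2) = (0.5245, -0.8514).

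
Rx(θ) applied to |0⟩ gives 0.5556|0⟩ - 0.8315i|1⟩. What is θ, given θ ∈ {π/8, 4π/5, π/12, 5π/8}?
5π/8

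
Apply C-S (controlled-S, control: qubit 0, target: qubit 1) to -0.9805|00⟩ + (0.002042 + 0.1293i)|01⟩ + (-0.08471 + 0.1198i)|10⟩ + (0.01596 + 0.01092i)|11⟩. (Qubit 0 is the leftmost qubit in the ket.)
-0.9805|00⟩ + (0.002042 + 0.1293i)|01⟩ + (-0.08471 + 0.1198i)|10⟩ + (-0.01092 + 0.01596i)|11⟩

C-S leaves the control-|0⟩ kets |00⟩, |01⟩ unchanged and applies S to qubit 1 on the control-|1⟩ pair (|10⟩, |11⟩).
S = [[1, 0], [0, i]].
With a = amp(|10⟩) = (-0.08471 + 0.1198i) and b = amp(|11⟩) = (0.01596 + 0.01092i):
new amp(|10⟩) = (1)·a = (-0.08471 + 0.1198i)
new amp(|11⟩) = (i)·b = (-0.01092 + 0.01596i)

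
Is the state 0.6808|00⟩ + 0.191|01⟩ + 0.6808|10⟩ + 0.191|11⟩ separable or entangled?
Separable

Writing the state as a|00⟩ + b|01⟩ + c|10⟩ + d|11⟩, it is a product state iff ad − bc = 0.
Here (a, b, c, d) = (0.6808, 0.191, 0.6808, 0.191): ad − bc = (0.6808)(0.191) − (0.191)(0.6808) = 0, so the state is separable.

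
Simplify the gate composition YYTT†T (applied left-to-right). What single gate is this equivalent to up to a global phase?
T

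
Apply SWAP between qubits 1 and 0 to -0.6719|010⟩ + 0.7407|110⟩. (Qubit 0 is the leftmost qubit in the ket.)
-0.6719|100⟩ + 0.7407|110⟩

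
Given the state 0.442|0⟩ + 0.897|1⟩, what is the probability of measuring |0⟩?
0.1954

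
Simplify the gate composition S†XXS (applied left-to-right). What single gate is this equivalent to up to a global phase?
I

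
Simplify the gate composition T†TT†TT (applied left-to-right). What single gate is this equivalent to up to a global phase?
T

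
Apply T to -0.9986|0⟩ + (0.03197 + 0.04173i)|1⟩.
-0.9986|0⟩ + (-0.006901 + 0.05211i)|1⟩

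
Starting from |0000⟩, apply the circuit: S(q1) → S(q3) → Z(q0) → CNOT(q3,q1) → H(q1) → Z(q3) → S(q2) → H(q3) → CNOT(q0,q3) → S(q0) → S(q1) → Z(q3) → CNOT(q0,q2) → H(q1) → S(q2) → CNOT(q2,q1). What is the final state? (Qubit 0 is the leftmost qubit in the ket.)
(1/√8 + (1/√8)i)|0000⟩ + (-1/√8 - (1/√8)i)|0001⟩ + (1/√8 - (1/√8)i)|0100⟩ + (-1/√8 + (1/√8)i)|0101⟩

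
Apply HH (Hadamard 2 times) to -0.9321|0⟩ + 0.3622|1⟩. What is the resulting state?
-0.9321|0⟩ + 0.3622|1⟩

H² = I, so an even number of Hadamards cancels: H^2 = I and the state is unchanged.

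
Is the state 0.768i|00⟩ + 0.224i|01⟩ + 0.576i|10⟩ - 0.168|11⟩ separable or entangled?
Entangled

Writing the state as a|00⟩ + b|01⟩ + c|10⟩ + d|11⟩, it is a product state iff ad − bc = 0.
Here (a, b, c, d) = (0.768i, 0.224i, 0.576i, -0.168): ad − bc = (0.768i)(-0.168) − (0.224i)(0.576i) = (0.129 - 0.129i) ≠ 0, so the state is entangled.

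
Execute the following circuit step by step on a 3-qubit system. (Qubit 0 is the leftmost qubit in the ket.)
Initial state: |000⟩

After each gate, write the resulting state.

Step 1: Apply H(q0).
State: 1/√2|000⟩ + 1/√2|100⟩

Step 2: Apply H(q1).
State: 1/2|000⟩ + 1/2|010⟩ + 1/2|100⟩ + 1/2|110⟩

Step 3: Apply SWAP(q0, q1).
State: 1/2|000⟩ + 1/2|010⟩ + 1/2|100⟩ + 1/2|110⟩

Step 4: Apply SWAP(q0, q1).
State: 1/2|000⟩ + 1/2|010⟩ + 1/2|100⟩ + 1/2|110⟩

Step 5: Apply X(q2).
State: 1/2|001⟩ + 1/2|011⟩ + 1/2|101⟩ + 1/2|111⟩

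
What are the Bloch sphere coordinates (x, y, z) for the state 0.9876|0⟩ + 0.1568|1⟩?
(0.3097, 0, 0.9508)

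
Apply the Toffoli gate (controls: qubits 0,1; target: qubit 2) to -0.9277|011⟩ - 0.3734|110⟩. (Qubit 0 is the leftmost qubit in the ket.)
-0.9277|011⟩ - 0.3734|111⟩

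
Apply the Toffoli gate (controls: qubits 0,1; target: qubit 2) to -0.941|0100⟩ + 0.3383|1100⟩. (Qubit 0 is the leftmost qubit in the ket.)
-0.941|0100⟩ + 0.3383|1110⟩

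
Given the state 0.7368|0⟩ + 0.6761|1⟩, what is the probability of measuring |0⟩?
0.5429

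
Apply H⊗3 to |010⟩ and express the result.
1/√8|000⟩ + 1/√8|001⟩ - 1/√8|010⟩ - 1/√8|011⟩ + 1/√8|100⟩ + 1/√8|101⟩ - 1/√8|110⟩ - 1/√8|111⟩

H⊗3 gives amp(|y⟩) = (1/2√2) Σ_x (−1)^(x·y) amp(|x⟩), where x·y is the number of positions in which both x and y have a 1.
|000⟩: (1)/(2√2) = 1/√8
|001⟩: (1)/(2√2) = 1/√8
|010⟩: (-1)/(2√2) = -1/√8
|011⟩: (-1)/(2√2) = -1/√8
|100⟩: (1)/(2√2) = 1/√8
|101⟩: (1)/(2√2) = 1/√8
|110⟩: (-1)/(2√2) = -1/√8
|111⟩: (-1)/(2√2) = -1/√8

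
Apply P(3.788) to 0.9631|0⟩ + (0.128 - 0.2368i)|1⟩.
0.9631|0⟩ + (-0.2448 + 0.1119i)|1⟩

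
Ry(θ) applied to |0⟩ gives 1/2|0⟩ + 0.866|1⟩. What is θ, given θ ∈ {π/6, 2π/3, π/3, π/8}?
2π/3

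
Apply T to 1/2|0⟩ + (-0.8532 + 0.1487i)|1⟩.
1/2|0⟩ + (-0.7085 - 0.4982i)|1⟩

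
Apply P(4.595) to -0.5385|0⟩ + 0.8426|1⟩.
-0.5385|0⟩ + (-0.09868 - 0.8368i)|1⟩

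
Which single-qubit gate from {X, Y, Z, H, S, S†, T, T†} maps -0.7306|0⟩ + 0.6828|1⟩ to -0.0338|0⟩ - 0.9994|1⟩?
H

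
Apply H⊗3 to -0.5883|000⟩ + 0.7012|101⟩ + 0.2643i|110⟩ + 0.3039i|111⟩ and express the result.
(0.03992 + 0.2009i)|000⟩ + (-0.4559 - 0.014i)|001⟩ + (0.03992 - 0.2009i)|010⟩ + (-0.4559 + 0.014i)|011⟩ + (-0.4559 - 0.2009i)|100⟩ + (0.03992 + 0.014i)|101⟩ + (-0.4559 + 0.2009i)|110⟩ + (0.03992 - 0.014i)|111⟩

H⊗3 gives amp(|y⟩) = (1/2√2) Σ_x (−1)^(x·y) amp(|x⟩), where x·y is the number of positions in which both x and y have a 1.
|000⟩: (-0.5883 + 0.7012 + 0.2643i + 0.3039i)/(2√2) = (0.03992 + 0.2009i)
|001⟩: (-0.5883 - 0.7012 + 0.2643i - 0.3039i)/(2√2) = (-0.4559 - 0.014i)
|010⟩: (-0.5883 + 0.7012 - 0.2643i - 0.3039i)/(2√2) = (0.03992 - 0.2009i)
|011⟩: (-0.5883 - 0.7012 - 0.2643i + 0.3039i)/(2√2) = (-0.4559 + 0.014i)
|100⟩: (-0.5883 - 0.7012 - 0.2643i - 0.3039i)/(2√2) = (-0.4559 - 0.2009i)
|101⟩: (-0.5883 + 0.7012 - 0.2643i + 0.3039i)/(2√2) = (0.03992 + 0.014i)
|110⟩: (-0.5883 - 0.7012 + 0.2643i + 0.3039i)/(2√2) = (-0.4559 + 0.2009i)
|111⟩: (-0.5883 + 0.7012 + 0.2643i - 0.3039i)/(2√2) = (0.03992 - 0.014i)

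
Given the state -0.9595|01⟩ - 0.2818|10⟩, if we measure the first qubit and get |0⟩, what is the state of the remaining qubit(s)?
-|1⟩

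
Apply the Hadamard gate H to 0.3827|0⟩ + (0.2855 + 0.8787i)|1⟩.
(0.4725 + 0.6213i)|0⟩ + (0.06873 - 0.6213i)|1⟩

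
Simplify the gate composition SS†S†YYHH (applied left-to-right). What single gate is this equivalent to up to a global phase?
S†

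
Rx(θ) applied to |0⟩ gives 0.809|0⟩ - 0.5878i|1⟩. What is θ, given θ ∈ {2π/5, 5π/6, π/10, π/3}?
2π/5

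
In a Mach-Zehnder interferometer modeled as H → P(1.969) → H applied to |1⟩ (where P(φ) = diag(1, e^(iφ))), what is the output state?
(0.6939 - 0.4609i)|0⟩ + (0.3061 + 0.4609i)|1⟩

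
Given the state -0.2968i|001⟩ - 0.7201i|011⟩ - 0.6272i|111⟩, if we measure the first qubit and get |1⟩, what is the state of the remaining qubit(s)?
-i|11⟩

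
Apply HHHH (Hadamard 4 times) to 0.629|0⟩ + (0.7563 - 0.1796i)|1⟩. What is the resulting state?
0.629|0⟩ + (0.7563 - 0.1796i)|1⟩

H² = I, so an even number of Hadamards cancels: H^4 = I and the state is unchanged.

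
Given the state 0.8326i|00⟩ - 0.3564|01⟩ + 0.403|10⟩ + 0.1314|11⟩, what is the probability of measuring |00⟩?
0.6932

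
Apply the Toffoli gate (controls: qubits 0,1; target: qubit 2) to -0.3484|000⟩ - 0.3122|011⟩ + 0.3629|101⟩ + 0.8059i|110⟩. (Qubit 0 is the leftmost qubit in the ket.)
-0.3484|000⟩ - 0.3122|011⟩ + 0.3629|101⟩ + 0.8059i|111⟩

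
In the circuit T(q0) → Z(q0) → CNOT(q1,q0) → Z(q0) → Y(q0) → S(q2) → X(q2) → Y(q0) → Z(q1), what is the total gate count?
9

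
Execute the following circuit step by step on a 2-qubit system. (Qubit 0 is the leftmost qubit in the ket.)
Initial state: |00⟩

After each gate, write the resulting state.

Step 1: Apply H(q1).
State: 1/√2|00⟩ + 1/√2|01⟩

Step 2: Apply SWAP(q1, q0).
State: 1/√2|00⟩ + 1/√2|10⟩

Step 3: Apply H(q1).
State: 1/2|00⟩ + 1/2|01⟩ + 1/2|10⟩ + 1/2|11⟩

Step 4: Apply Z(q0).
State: 1/2|00⟩ + 1/2|01⟩ - 1/2|10⟩ - 1/2|11⟩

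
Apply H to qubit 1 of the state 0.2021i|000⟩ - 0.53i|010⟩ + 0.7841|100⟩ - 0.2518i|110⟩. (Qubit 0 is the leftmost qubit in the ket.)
-0.2319i|000⟩ + 0.5177i|010⟩ + (0.5544 - 0.178i)|100⟩ + (0.5544 + 0.178i)|110⟩

H on qubit 1 mixes each pair of kets that differ only in qubit 1: amplitudes (a, b) of (|…0…⟩, |…1…⟩) become ((a + b)/√2, (a − b)/√2). Kets absent from the input have amplitude 0.
(|000⟩, |010⟩): (a, b) = (0.2021i, -0.53i) → (-0.2319i, 0.5177i)
(|100⟩, |110⟩): (a, b) = (0.7841, -0.2518i) → ((0.5544 - 0.178i), (0.5544 + 0.178i))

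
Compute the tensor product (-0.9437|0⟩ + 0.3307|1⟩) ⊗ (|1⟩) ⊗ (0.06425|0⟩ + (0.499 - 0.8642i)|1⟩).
-0.06063|010⟩ + (-0.4709 + 0.8155i)|011⟩ + 0.02125|110⟩ + (0.165 - 0.2858i)|111⟩

amp(|b₁b₂…⟩) = product of the factor amplitudes for bits b₁, b₂, …; only kets whose every factor amplitude is nonzero survive.
|010⟩: (-0.9437)(1)(0.06425) = -0.06063
|011⟩: (-0.9437)(1)(0.499 - 0.8642i) = (-0.4709 + 0.8155i)
|110⟩: (0.3307)(1)(0.06425) = 0.02125
|111⟩: (0.3307)(1)(0.499 - 0.8642i) = (0.165 - 0.2858i)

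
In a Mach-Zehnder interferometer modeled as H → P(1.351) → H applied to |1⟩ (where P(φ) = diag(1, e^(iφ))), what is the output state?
(0.391 - 0.488i)|0⟩ + (0.609 + 0.488i)|1⟩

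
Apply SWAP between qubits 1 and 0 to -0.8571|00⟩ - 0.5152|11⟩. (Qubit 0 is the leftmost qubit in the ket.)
-0.8571|00⟩ - 0.5152|11⟩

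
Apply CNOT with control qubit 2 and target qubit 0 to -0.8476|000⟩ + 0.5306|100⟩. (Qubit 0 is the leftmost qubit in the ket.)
-0.8476|000⟩ + 0.5306|100⟩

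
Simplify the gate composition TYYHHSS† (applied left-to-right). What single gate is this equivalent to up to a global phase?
T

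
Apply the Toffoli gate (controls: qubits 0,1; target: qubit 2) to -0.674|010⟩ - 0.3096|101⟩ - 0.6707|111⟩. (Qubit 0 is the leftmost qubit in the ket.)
-0.674|010⟩ - 0.3096|101⟩ - 0.6707|110⟩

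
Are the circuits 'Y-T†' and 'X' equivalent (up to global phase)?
No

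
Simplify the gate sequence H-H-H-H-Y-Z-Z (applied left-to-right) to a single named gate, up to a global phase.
Y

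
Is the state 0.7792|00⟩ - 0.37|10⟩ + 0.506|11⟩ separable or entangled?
Entangled

Writing the state as a|00⟩ + b|01⟩ + c|10⟩ + d|11⟩, it is a product state iff ad − bc = 0.
Here (a, b, c, d) = (0.7792, 0, -0.37, 0.506): ad − bc = (0.7792)(0.506) − (0)(-0.37) = 0.3943 ≠ 0, so the state is entangled.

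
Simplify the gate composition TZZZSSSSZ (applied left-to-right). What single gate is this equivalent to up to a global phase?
T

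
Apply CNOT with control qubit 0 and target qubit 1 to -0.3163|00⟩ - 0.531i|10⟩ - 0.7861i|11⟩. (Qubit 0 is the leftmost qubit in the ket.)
-0.3163|00⟩ - 0.7861i|10⟩ - 0.531i|11⟩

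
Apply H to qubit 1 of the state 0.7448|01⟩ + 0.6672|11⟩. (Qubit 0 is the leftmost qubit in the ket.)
0.5267|00⟩ - 0.5267|01⟩ + 0.4718|10⟩ - 0.4718|11⟩

H on qubit 1 mixes each pair of kets that differ only in qubit 1: amplitudes (a, b) of (|…0…⟩, |…1…⟩) become ((a + b)/√2, (a − b)/√2). Kets absent from the input have amplitude 0.
(|00⟩, |01⟩): (a, b) = (0, 0.7448) → (0.5267, -0.5267)
(|10⟩, |11⟩): (a, b) = (0, 0.6672) → (0.4718, -0.4718)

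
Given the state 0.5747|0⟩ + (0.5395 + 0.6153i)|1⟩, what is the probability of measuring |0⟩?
0.3303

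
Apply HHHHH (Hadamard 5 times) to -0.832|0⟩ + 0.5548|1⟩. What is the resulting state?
-0.196|0⟩ - 0.9806|1⟩

H² = I, so H^5 = H: a single Hadamard. With (a, b) = (-0.832, 0.5548), H gives ((a + b)/√2, (a − b)/√2) = (-0.196, -0.9806).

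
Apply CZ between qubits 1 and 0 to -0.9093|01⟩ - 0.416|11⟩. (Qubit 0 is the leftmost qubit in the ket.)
-0.9093|01⟩ + 0.416|11⟩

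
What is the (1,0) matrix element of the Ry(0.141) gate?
0.07044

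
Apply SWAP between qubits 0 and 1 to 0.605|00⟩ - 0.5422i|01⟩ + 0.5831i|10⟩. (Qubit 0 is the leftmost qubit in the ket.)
0.605|00⟩ + 0.5831i|01⟩ - 0.5422i|10⟩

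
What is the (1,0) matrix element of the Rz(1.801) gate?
0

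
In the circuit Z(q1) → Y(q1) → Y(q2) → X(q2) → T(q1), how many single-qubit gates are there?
5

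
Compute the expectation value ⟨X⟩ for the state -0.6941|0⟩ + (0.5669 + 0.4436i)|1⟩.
-0.787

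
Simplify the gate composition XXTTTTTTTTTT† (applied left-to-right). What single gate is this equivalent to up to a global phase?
I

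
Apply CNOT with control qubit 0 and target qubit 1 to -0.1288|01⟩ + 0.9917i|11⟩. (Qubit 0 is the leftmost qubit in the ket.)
-0.1288|01⟩ + 0.9917i|10⟩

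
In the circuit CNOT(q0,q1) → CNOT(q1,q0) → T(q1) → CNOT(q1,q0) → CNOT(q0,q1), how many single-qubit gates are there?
1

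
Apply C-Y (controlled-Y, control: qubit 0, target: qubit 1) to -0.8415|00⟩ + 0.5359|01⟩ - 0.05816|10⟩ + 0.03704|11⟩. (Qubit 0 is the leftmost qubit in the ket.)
-0.8415|00⟩ + 0.5359|01⟩ - 0.03704i|10⟩ - 0.05816i|11⟩

C-Y leaves the control-|0⟩ kets |00⟩, |01⟩ unchanged and applies Y to qubit 1 on the control-|1⟩ pair (|10⟩, |11⟩).
Y = [[0, -i], [i, 0]].
With a = amp(|10⟩) = -0.05816 and b = amp(|11⟩) = 0.03704:
new amp(|10⟩) = (-i)·b = -0.03704i
new amp(|11⟩) = (i)·a = -0.05816i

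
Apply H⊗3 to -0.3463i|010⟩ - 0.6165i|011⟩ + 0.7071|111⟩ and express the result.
(0.25 - 0.3404i)|000⟩ + (-0.25 + 0.09553i)|001⟩ + (-0.25 + 0.3404i)|010⟩ + (0.25 - 0.09553i)|011⟩ + (-0.25 - 0.3404i)|100⟩ + (0.25 + 0.09553i)|101⟩ + (0.25 + 0.3404i)|110⟩ + (-0.25 - 0.09553i)|111⟩

H⊗3 gives amp(|y⟩) = (1/2√2) Σ_x (−1)^(x·y) amp(|x⟩), where x·y is the number of positions in which both x and y have a 1.
|000⟩: (-0.3463i - 0.6165i + 0.7071)/(2√2) = (0.25 - 0.3404i)
|001⟩: (-0.3463i + 0.6165i - 0.7071)/(2√2) = (-0.25 + 0.09553i)
|010⟩: (0.3463i + 0.6165i - 0.7071)/(2√2) = (-0.25 + 0.3404i)
|011⟩: (0.3463i - 0.6165i + 0.7071)/(2√2) = (0.25 - 0.09553i)
|100⟩: (-0.3463i - 0.6165i - 0.7071)/(2√2) = (-0.25 - 0.3404i)
|101⟩: (-0.3463i + 0.6165i + 0.7071)/(2√2) = (0.25 + 0.09553i)
|110⟩: (0.3463i + 0.6165i + 0.7071)/(2√2) = (0.25 + 0.3404i)
|111⟩: (0.3463i - 0.6165i - 0.7071)/(2√2) = (-0.25 - 0.09553i)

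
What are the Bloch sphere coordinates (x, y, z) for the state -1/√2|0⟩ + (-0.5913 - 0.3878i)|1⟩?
(0.8362, 0.5484, -0.00002453)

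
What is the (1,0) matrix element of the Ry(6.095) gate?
0.09395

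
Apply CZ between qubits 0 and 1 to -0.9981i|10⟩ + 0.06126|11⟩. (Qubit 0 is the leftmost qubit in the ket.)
-0.9981i|10⟩ - 0.06126|11⟩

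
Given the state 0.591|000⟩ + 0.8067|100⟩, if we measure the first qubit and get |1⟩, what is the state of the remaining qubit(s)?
|00⟩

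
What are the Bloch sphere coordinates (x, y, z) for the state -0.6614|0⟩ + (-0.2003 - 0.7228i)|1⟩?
(0.265, 0.9561, -0.1251)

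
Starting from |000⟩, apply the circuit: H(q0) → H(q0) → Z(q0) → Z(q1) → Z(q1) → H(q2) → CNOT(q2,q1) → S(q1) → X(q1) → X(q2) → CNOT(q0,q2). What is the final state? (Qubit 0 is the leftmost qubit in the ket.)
(1/√2)i|000⟩ + 1/√2|011⟩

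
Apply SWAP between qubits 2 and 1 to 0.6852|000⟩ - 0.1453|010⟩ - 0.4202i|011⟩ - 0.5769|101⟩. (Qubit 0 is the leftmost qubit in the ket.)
0.6852|000⟩ - 0.1453|001⟩ - 0.4202i|011⟩ - 0.5769|110⟩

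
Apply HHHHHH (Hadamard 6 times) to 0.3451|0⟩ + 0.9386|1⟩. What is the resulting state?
0.3451|0⟩ + 0.9386|1⟩

H² = I, so an even number of Hadamards cancels: H^6 = I and the state is unchanged.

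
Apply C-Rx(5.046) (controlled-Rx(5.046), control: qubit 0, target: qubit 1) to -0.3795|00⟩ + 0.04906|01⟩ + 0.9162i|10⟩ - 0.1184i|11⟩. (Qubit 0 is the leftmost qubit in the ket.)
-0.3795|00⟩ + 0.04906|01⟩ + (-0.06866 - 0.7464i)|10⟩ + (0.5313 + 0.09646i)|11⟩

C-Rx(5.046) leaves the control-|0⟩ kets |00⟩, |01⟩ unchanged and applies Rx(5.046) to qubit 1 on the control-|1⟩ pair (|10⟩, |11⟩).
Rx(5.046) = [[cos(θ/2), −i·sin(θ/2)], [−i·sin(θ/2), cos(θ/2)]]; θ = 5.046, cos(θ/2) ≈ -0.814695, sin(θ/2) ≈ 0.579889.
With a = amp(|10⟩) = 0.9162i and b = amp(|11⟩) = -0.1184i:
new amp(|10⟩) = (-0.814695)·a + (-0.579889i)·b = (-0.06866 - 0.7464i)
new amp(|11⟩) = (-0.579889i)·a + (-0.814695)·b = (0.5313 + 0.09646i)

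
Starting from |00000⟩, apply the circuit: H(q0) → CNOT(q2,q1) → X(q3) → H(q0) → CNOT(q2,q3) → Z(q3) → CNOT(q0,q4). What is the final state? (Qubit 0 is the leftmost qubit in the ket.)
-|00010⟩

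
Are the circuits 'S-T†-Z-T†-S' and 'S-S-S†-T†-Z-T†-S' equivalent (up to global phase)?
Yes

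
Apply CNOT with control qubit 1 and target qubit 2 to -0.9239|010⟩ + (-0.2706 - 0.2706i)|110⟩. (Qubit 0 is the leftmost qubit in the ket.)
-0.9239|011⟩ + (-0.2706 - 0.2706i)|111⟩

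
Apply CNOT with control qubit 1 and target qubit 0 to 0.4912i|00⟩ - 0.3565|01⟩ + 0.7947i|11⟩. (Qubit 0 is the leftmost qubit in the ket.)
0.4912i|00⟩ + 0.7947i|01⟩ - 0.3565|11⟩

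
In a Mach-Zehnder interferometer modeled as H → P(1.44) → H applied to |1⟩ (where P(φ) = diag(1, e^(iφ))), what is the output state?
(0.4348 - 0.4957i)|0⟩ + (0.5652 + 0.4957i)|1⟩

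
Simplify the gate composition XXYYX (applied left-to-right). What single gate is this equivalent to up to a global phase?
X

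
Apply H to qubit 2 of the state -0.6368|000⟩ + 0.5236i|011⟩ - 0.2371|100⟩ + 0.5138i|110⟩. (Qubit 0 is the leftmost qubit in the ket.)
-0.4503|000⟩ - 0.4503|001⟩ + 0.3702i|010⟩ - 0.3702i|011⟩ - 0.1677|100⟩ - 0.1677|101⟩ + 0.3633i|110⟩ + 0.3633i|111⟩

H on qubit 2 mixes each pair of kets that differ only in qubit 2: amplitudes (a, b) of (|…0…⟩, |…1…⟩) become ((a + b)/√2, (a − b)/√2). Kets absent from the input have amplitude 0.
(|000⟩, |001⟩): (a, b) = (-0.6368, 0) → (-0.4503, -0.4503)
(|010⟩, |011⟩): (a, b) = (0, 0.5236i) → (0.3702i, -0.3702i)
(|100⟩, |101⟩): (a, b) = (-0.2371, 0) → (-0.1677, -0.1677)
(|110⟩, |111⟩): (a, b) = (0.5138i, 0) → (0.3633i, 0.3633i)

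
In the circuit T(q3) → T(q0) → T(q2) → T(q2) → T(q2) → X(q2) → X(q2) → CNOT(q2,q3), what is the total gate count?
8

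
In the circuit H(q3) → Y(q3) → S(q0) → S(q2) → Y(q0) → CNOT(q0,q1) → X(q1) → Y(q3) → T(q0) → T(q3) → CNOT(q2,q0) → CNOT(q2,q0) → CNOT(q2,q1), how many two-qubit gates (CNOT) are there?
4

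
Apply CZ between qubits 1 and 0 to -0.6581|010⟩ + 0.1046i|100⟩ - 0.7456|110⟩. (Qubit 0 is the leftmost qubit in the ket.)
-0.6581|010⟩ + 0.1046i|100⟩ + 0.7456|110⟩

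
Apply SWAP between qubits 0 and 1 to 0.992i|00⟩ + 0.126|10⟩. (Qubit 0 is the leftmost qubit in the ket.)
0.992i|00⟩ + 0.126|01⟩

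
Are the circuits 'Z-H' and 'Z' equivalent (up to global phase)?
No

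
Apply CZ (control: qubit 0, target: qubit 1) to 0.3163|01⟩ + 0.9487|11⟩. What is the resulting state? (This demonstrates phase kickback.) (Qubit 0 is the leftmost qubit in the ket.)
0.3163|01⟩ - 0.9487|11⟩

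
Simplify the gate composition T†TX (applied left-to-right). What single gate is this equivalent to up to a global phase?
X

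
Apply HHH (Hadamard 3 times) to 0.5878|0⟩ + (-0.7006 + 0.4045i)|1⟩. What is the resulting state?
(-0.07976 + 0.286i)|0⟩ + (0.911 - 0.286i)|1⟩

H² = I, so H^3 = H: a single Hadamard. With (a, b) = (0.5878, (-0.7006 + 0.4045i)), H gives ((a + b)/√2, (a − b)/√2) = ((-0.07976 + 0.286i), (0.911 - 0.286i)).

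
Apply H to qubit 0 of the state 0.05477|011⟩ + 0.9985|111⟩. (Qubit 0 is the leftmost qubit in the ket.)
0.7448|011⟩ - 0.6673|111⟩

H on qubit 0 mixes each pair of kets that differ only in qubit 0: amplitudes (a, b) of (|…0…⟩, |…1…⟩) become ((a + b)/√2, (a − b)/√2). Kets absent from the input have amplitude 0.
(|011⟩, |111⟩): (a, b) = (0.05477, 0.9985) → (0.7448, -0.6673)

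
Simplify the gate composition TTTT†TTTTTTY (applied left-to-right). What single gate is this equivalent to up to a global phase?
Y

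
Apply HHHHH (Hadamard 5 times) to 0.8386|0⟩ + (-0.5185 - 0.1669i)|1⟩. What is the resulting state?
(0.2263 - 0.118i)|0⟩ + (0.9596 + 0.118i)|1⟩

H² = I, so H^5 = H: a single Hadamard. With (a, b) = (0.8386, (-0.5185 - 0.1669i)), H gives ((a + b)/√2, (a − b)/√2) = ((0.2263 - 0.118i), (0.9596 + 0.118i)).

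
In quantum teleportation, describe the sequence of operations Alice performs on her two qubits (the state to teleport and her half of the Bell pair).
CNOT (state → Bell), then H on state qubit, then measure both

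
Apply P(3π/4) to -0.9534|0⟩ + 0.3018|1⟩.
-0.9534|0⟩ + (-0.2134 + 0.2134i)|1⟩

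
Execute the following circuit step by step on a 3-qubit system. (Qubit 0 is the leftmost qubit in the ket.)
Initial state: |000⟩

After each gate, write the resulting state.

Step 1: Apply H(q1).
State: 1/√2|000⟩ + 1/√2|010⟩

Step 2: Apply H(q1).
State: |000⟩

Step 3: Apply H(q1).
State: 1/√2|000⟩ + 1/√2|010⟩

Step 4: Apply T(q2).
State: 1/√2|000⟩ + 1/√2|010⟩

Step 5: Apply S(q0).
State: 1/√2|000⟩ + 1/√2|010⟩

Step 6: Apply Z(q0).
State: 1/√2|000⟩ + 1/√2|010⟩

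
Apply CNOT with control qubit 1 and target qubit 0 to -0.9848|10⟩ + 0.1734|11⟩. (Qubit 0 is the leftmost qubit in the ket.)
0.1734|01⟩ - 0.9848|10⟩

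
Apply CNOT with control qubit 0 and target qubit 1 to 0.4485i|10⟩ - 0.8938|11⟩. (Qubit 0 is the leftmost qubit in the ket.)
-0.8938|10⟩ + 0.4485i|11⟩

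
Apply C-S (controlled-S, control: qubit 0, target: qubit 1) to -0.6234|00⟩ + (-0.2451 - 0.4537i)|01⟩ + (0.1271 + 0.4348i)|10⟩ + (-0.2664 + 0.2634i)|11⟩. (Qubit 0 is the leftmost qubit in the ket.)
-0.6234|00⟩ + (-0.2451 - 0.4537i)|01⟩ + (0.1271 + 0.4348i)|10⟩ + (-0.2634 - 0.2664i)|11⟩

C-S leaves the control-|0⟩ kets |00⟩, |01⟩ unchanged and applies S to qubit 1 on the control-|1⟩ pair (|10⟩, |11⟩).
S = [[1, 0], [0, i]].
With a = amp(|10⟩) = (0.1271 + 0.4348i) and b = amp(|11⟩) = (-0.2664 + 0.2634i):
new amp(|10⟩) = (1)·a = (0.1271 + 0.4348i)
new amp(|11⟩) = (i)·b = (-0.2634 - 0.2664i)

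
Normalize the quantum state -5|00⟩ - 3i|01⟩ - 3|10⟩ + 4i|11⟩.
-0.6509|00⟩ - 0.3906i|01⟩ - 0.3906|10⟩ + 0.5208i|11⟩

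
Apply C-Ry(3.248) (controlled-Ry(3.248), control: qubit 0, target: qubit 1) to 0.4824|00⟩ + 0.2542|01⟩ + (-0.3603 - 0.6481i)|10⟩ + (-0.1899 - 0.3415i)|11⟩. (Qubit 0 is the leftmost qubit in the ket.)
0.4824|00⟩ + 0.2542|01⟩ + (0.2088 + 0.3755i)|10⟩ + (-0.3497 - 0.629i)|11⟩

C-Ry(3.248) leaves the control-|0⟩ kets |00⟩, |01⟩ unchanged and applies Ry(3.248) to qubit 1 on the control-|1⟩ pair (|10⟩, |11⟩).
Ry(3.248) = [[cos(θ/2), −sin(θ/2)], [sin(θ/2), cos(θ/2)]]; θ = 3.248, cos(θ/2) ≈ -0.0531786, sin(θ/2) ≈ 0.998585.
With a = amp(|10⟩) = (-0.3603 - 0.6481i) and b = amp(|11⟩) = (-0.1899 - 0.3415i):
new amp(|10⟩) = (-0.0531786)·a + (-0.998585)·b = (0.2088 + 0.3755i)
new amp(|11⟩) = (0.998585)·a + (-0.0531786)·b = (-0.3497 - 0.629i)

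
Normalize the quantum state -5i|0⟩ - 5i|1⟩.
-(1/√2)i|0⟩ - (1/√2)i|1⟩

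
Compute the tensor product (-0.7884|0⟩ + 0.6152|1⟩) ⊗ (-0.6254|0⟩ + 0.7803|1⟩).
0.4931|00⟩ - 0.6152|01⟩ - 0.3847|10⟩ + 0.48|11⟩

amp(|b₁b₂…⟩) = product of the factor amplitudes for bits b₁, b₂, …; only kets whose every factor amplitude is nonzero survive.
|00⟩: (-0.7884)(-0.6254) = 0.4931
|01⟩: (-0.7884)(0.7803) = -0.6152
|10⟩: (0.6152)(-0.6254) = -0.3847
|11⟩: (0.6152)(0.7803) = 0.48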